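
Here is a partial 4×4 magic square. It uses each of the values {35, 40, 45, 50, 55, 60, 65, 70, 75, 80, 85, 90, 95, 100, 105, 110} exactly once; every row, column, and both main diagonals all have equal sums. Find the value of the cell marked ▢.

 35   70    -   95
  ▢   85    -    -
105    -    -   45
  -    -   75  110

The 16 entries sum to 1160, so each line sums to 1160/4 = 290.
Row 1: 35 + 70 + 95 + ? = 290, so (1,3) = 90.
Using column 4: 95 + 45 + 110 + ? → (2,4) = 290 − 250 = 40.
Main diagonal: 35 + 85 + 110 + ? = 290, so (3,3) = 60.
Row 3 needs 290; the known cells sum to 210, so (3,2) = 80.
Column 2: 70 + 85 + 80 + ? = 290, so (4,2) = 55.
Column 3 must total 290; the given cells sum to 225, so (2,3) = 65.
Anti-diagonal must total 290; the given cells sum to 240, so (4,1) = 50.
Row 2: 85 + 65 + 40 + ? = 290, so (2,1) = 100.

100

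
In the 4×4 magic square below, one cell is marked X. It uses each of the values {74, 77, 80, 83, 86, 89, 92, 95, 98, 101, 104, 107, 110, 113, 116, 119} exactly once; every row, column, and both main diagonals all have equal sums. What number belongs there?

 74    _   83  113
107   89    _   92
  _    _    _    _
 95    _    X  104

The 16 entries sum to 1544, so each line sums to 1544/4 = 386.
Row 1: 74 + 83 + 113 + ? = 386, so (1,2) = 116.
Row 2: 107 + 89 + 92 + ? = 386, so (2,3) = 98.
From column 1, 386 − (74 + 107 + 95) gives (3,1) = 110.
Using column 4: 113 + 92 + 104 + ? → (3,4) = 386 − 309 = 77.
The remaining cell in main diagonal is (3,3) = 386 − 267 = 119.
Anti-diagonal needs 386; the known cells sum to 306, so (3,2) = 80.
From column 2, 386 − (116 + 89 + 80) gives (4,2) = 101.
Column 3: 83 + 98 + 119 + ? = 386, so (4,3) = 86.

86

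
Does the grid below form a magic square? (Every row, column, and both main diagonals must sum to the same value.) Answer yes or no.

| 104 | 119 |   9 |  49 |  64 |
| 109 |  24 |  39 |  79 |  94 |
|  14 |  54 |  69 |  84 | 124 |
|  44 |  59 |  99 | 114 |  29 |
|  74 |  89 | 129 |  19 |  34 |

Yes

Row 1: 104 + 119 + 9 + 49 + 64 = 345.
Row 2: 109 + 24 + 39 + 79 + 94 = 345.
Row 3: 14 + 54 + 69 + 84 + 124 = 345.
Row 4: 44 + 59 + 99 + 114 + 29 = 345.
Row 5: 74 + 89 + 129 + 19 + 34 = 345.
Column 1: 104 + 109 + 14 + 44 + 74 = 345.
Column 2: 119 + 24 + 54 + 59 + 89 = 345.
Column 3: 9 + 39 + 69 + 99 + 129 = 345.
Column 4: 49 + 79 + 84 + 114 + 19 = 345.
Column 5: 64 + 94 + 124 + 29 + 34 = 345.
Main diagonal: 104 + 24 + 69 + 114 + 34 = 345.
Anti-diagonal: 64 + 79 + 69 + 59 + 74 = 345.
All lines sum to 345.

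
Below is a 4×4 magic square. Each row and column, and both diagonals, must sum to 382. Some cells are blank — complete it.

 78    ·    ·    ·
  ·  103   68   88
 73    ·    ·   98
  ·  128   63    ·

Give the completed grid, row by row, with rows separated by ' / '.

78 58 133 113 / 123 103 68 88 / 73 93 118 98 / 108 128 63 83

From row 2, 382 − (103 + 68 + 88) gives (2,1) = 123.
Column 1: 78 + 123 + 73 + ? = 382, so (4,1) = 108.
The remaining cell in row 4 is (4,4) = 382 − 299 = 83.
The remaining cell in column 4 is (1,4) = 382 − 269 = 113.
Main diagonal: 78 + 103 + 83 + ? = 382, so (3,3) = 118.
Anti-diagonal must total 382; the given cells sum to 289, so (3,2) = 93.
From column 2, 382 − (103 + 93 + 128) gives (1,2) = 58.
Using column 3: 68 + 118 + 63 + ? → (1,3) = 382 − 249 = 133.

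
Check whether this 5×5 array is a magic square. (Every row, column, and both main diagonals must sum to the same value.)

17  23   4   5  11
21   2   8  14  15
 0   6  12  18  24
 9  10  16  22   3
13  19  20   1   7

Row 1: 17 + 23 + 4 + 5 + 11 = 60.
Row 2: 21 + 2 + 8 + 14 + 15 = 60.
Row 3: 0 + 6 + 12 + 18 + 24 = 60.
Row 4: 9 + 10 + 16 + 22 + 3 = 60.
Row 5: 13 + 19 + 20 + 1 + 7 = 60.
Column 1: 17 + 21 + 0 + 9 + 13 = 60.
Column 2: 23 + 2 + 6 + 10 + 19 = 60.
Column 3: 4 + 8 + 12 + 16 + 20 = 60.
Column 4: 5 + 14 + 18 + 22 + 1 = 60.
Column 5: 11 + 15 + 24 + 3 + 7 = 60.
Main diagonal: 17 + 2 + 12 + 22 + 7 = 60.
Anti-diagonal: 11 + 14 + 12 + 10 + 13 = 60.
All lines sum to 60.

Yes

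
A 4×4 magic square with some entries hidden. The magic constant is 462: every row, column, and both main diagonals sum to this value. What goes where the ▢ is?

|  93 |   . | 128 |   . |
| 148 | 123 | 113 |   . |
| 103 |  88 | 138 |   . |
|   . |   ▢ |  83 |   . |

Using row 2: 148 + 123 + 113 + ? → (2,4) = 462 − 384 = 78.
Using row 3: 103 + 88 + 138 + ? → (3,4) = 462 − 329 = 133.
Column 1 must total 462; the given cells sum to 344, so (4,1) = 118.
Main diagonal needs 462; the known cells sum to 354, so (4,4) = 108.
Anti-diagonal: 113 + 88 + 118 + ? = 462, so (1,4) = 143.
Using row 1: 93 + 128 + 143 + ? → (1,2) = 462 − 364 = 98.
Row 4 must total 462; the given cells sum to 309, so (4,2) = 153.

153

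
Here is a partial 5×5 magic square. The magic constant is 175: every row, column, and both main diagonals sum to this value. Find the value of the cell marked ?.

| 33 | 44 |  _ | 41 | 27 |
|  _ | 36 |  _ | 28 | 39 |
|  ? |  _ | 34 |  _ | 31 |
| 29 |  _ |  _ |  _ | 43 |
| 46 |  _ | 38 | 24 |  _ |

From row 1, 175 − (33 + 44 + 41 + 27) gives (1,3) = 30.
The remaining cell in column 5 is (5,5) = 175 − 140 = 35.
From main diagonal, 175 − (33 + 36 + 34 + 35) gives (4,4) = 37.
From anti-diagonal, 175 − (27 + 28 + 34 + 46) gives (4,2) = 40.
Row 4 needs 175; the known cells sum to 149, so (4,3) = 26.
Row 5: 46 + 38 + 24 + 35 + ? = 175, so (5,2) = 32.
Column 2: 44 + 36 + 40 + 32 + ? = 175, so (3,2) = 23.
Column 3: 30 + 34 + 26 + 38 + ? = 175, so (2,3) = 47.
From column 4, 175 − (41 + 28 + 37 + 24) gives (3,4) = 45.
The remaining cell in row 2 is (2,1) = 175 − 150 = 25.
Row 3: 23 + 34 + 45 + 31 + ? = 175, so (3,1) = 42.

42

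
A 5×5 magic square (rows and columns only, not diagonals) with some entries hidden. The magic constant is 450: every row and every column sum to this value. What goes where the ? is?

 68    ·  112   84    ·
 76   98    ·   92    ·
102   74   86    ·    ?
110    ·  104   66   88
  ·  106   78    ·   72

Using row 4: 110 + 104 + 66 + 88 + ? → (4,2) = 450 − 368 = 82.
Using column 1: 68 + 76 + 102 + 110 + ? → (5,1) = 450 − 356 = 94.
Using column 2: 98 + 74 + 82 + 106 + ? → (1,2) = 450 − 360 = 90.
Using column 3: 112 + 86 + 104 + 78 + ? → (2,3) = 450 − 380 = 70.
The remaining cell in row 1 is (1,5) = 450 − 354 = 96.
Row 2 must total 450; the given cells sum to 336, so (2,5) = 114.
Row 5: 94 + 106 + 78 + 72 + ? = 450, so (5,4) = 100.
Column 4 needs 450; the known cells sum to 342, so (3,4) = 108.
Column 5 must total 450; the given cells sum to 370, so (3,5) = 80.

80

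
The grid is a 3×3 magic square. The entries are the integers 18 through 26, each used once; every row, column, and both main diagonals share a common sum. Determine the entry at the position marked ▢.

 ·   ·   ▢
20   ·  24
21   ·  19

23

The entries are 18 through 26, which sum to 198, so each line sums to 198/3 = 66.
Row 2 must total 66; the given cells sum to 44, so (2,2) = 22.
Row 3: 21 + 19 + ? = 66, so (3,2) = 26.
Column 1: 20 + 21 + ? = 66, so (1,1) = 25.
Column 2 must total 66; the given cells sum to 48, so (1,2) = 18.
Column 3 needs 66; the known cells sum to 43, so (1,3) = 23.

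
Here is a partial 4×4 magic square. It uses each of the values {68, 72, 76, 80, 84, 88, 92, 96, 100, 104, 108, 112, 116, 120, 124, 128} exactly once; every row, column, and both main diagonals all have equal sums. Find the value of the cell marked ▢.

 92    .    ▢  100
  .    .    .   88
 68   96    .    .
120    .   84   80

128

The 16 entries sum to 1568, so each line sums to 1568/4 = 392.
Row 4 needs 392; the known cells sum to 284, so (4,2) = 108.
From column 1, 392 − (92 + 68 + 120) gives (2,1) = 112.
From column 4, 392 − (100 + 88 + 80) gives (3,4) = 124.
The remaining cell in anti-diagonal is (2,3) = 392 − 316 = 76.
From row 2, 392 − (112 + 76 + 88) gives (2,2) = 116.
Row 3 must total 392; the given cells sum to 288, so (3,3) = 104.
Column 2 must total 392; the given cells sum to 320, so (1,2) = 72.
Column 3 needs 392; the known cells sum to 264, so (1,3) = 128.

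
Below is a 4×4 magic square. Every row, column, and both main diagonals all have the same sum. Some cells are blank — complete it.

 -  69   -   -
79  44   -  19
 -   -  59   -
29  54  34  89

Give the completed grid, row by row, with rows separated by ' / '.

Row 4 is already complete: 29 + 54 + 34 + 89 = 206, so that is the magic constant.
Using row 2: 79 + 44 + 19 + ? → (2,3) = 206 − 142 = 64.
Column 2 must total 206; the given cells sum to 167, so (3,2) = 39.
From column 3, 206 − (64 + 59 + 34) gives (1,3) = 49.
The remaining cell in main diagonal is (1,1) = 206 − 192 = 14.
From anti-diagonal, 206 − (64 + 39 + 29) gives (1,4) = 74.
Column 1 must total 206; the given cells sum to 122, so (3,1) = 84.
Column 4 must total 206; the given cells sum to 182, so (3,4) = 24.

14 69 49 74 / 79 44 64 19 / 84 39 59 24 / 29 54 34 89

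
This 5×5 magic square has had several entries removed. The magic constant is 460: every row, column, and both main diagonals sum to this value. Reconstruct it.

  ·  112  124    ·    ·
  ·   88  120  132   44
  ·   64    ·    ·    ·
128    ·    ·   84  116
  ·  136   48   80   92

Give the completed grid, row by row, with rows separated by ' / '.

100 112 124 56 68 / 76 88 120 132 44 / 52 64 96 108 140 / 128 60 72 84 116 / 104 136 48 80 92

From row 2, 460 − (88 + 120 + 132 + 44) gives (2,1) = 76.
Row 5 needs 460; the known cells sum to 356, so (5,1) = 104.
From column 2, 460 − (112 + 88 + 64 + 136) gives (4,2) = 60.
From row 4, 460 − (128 + 60 + 84 + 116) gives (4,3) = 72.
The remaining cell in column 3 is (3,3) = 460 − 364 = 96.
Using main diagonal: 88 + 96 + 84 + 92 + ? → (1,1) = 460 − 360 = 100.
Anti-diagonal must total 460; the given cells sum to 392, so (1,5) = 68.
Row 1 needs 460; the known cells sum to 404, so (1,4) = 56.
Column 1 must total 460; the given cells sum to 408, so (3,1) = 52.
Column 4 must total 460; the given cells sum to 352, so (3,4) = 108.
Column 5 must total 460; the given cells sum to 320, so (3,5) = 140.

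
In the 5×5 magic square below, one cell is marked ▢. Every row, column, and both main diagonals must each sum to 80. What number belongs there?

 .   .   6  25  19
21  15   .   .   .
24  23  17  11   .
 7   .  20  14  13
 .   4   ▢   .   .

Row 3: 24 + 23 + 17 + 11 + ? = 80, so (3,5) = 5.
From row 4, 80 − (7 + 20 + 14 + 13) gives (4,2) = 26.
Column 2: 15 + 23 + 26 + 4 + ? = 80, so (1,2) = 12.
Row 1: 12 + 6 + 25 + 19 + ? = 80, so (1,1) = 18.
From column 1, 80 − (18 + 21 + 24 + 7) gives (5,1) = 10.
From main diagonal, 80 − (18 + 15 + 17 + 14) gives (5,5) = 16.
Anti-diagonal must total 80; the given cells sum to 72, so (2,4) = 8.
Using column 4: 25 + 8 + 11 + 14 + ? → (5,4) = 80 − 58 = 22.
Column 5 needs 80; the known cells sum to 53, so (2,5) = 27.
From row 2, 80 − (21 + 15 + 8 + 27) gives (2,3) = 9.
The remaining cell in row 5 is (5,3) = 80 − 52 = 28.

28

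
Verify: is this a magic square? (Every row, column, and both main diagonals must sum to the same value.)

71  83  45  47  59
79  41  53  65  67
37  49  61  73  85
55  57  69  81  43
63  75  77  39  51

Yes

Row 1: 71 + 83 + 45 + 47 + 59 = 305.
Row 2: 79 + 41 + 53 + 65 + 67 = 305.
Row 3: 37 + 49 + 61 + 73 + 85 = 305.
Row 4: 55 + 57 + 69 + 81 + 43 = 305.
Row 5: 63 + 75 + 77 + 39 + 51 = 305.
Column 1: 71 + 79 + 37 + 55 + 63 = 305.
Column 2: 83 + 41 + 49 + 57 + 75 = 305.
Column 3: 45 + 53 + 61 + 69 + 77 = 305.
Column 4: 47 + 65 + 73 + 81 + 39 = 305.
Column 5: 59 + 67 + 85 + 43 + 51 = 305.
Main diagonal: 71 + 41 + 61 + 81 + 51 = 305.
Anti-diagonal: 59 + 65 + 61 + 57 + 63 = 305.
All lines sum to 305.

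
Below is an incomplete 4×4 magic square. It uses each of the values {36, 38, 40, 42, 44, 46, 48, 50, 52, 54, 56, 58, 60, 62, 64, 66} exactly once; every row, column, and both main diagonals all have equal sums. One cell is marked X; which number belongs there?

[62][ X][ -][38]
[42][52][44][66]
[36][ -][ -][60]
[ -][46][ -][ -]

48

The 16 entries sum to 816, so each line sums to 816/4 = 204.
The remaining cell in column 1 is (4,1) = 204 − 140 = 64.
Column 4 needs 204; the known cells sum to 164, so (4,4) = 40.
Main diagonal needs 204; the known cells sum to 154, so (3,3) = 50.
Anti-diagonal must total 204; the given cells sum to 146, so (3,2) = 58.
Using row 4: 64 + 46 + 40 + ? → (4,3) = 204 − 150 = 54.
Column 2 must total 204; the given cells sum to 156, so (1,2) = 48.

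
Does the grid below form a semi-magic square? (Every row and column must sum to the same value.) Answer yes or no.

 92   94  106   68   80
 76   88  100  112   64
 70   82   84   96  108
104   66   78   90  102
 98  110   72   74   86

Row 1: 92 + 94 + 106 + 68 + 80 = 440.
Row 2: 76 + 88 + 100 + 112 + 64 = 440.
Row 3: 70 + 82 + 84 + 96 + 108 = 440.
Row 4: 104 + 66 + 78 + 90 + 102 = 440.
Row 5: 98 + 110 + 72 + 74 + 86 = 440.
Column 1: 92 + 76 + 70 + 104 + 98 = 440.
Column 2: 94 + 88 + 82 + 66 + 110 = 440.
Column 3: 106 + 100 + 84 + 78 + 72 = 440.
Column 4: 68 + 112 + 96 + 90 + 74 = 440.
Column 5: 80 + 64 + 108 + 102 + 86 = 440.
All lines sum to 440.

Yes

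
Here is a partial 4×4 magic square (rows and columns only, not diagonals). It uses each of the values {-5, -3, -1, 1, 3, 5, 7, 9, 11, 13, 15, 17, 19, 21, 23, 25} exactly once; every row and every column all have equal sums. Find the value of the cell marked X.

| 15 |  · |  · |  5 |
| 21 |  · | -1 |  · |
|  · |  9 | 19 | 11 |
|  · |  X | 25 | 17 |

The 16 entries sum to 160, so each line sums to 160/4 = 40.
The remaining cell in row 3 is (3,1) = 40 − 39 = 1.
Column 1: 15 + 21 + 1 + ? = 40, so (4,1) = 3.
Column 3: -1 + 19 + 25 + ? = 40, so (1,3) = -3.
From column 4, 40 − (5 + 11 + 17) gives (2,4) = 7.
Using row 1: 15 + (-3) + 5 + ? → (1,2) = 40 − 17 = 23.
Row 2 must total 40; the given cells sum to 27, so (2,2) = 13.
The remaining cell in row 4 is (4,2) = 40 − 45 = -5.

-5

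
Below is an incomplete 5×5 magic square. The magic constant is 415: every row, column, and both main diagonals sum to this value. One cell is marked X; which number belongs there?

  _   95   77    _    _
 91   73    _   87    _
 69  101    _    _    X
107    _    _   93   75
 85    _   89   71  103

97

Using row 5: 85 + 89 + 71 + 103 + ? → (5,2) = 415 − 348 = 67.
Using column 1: 91 + 69 + 107 + 85 + ? → (1,1) = 415 − 352 = 63.
From column 2, 415 − (95 + 73 + 101 + 67) gives (4,2) = 79.
From main diagonal, 415 − (63 + 73 + 93 + 103) gives (3,3) = 83.
From anti-diagonal, 415 − (87 + 83 + 79 + 85) gives (1,5) = 81.
Row 1 needs 415; the known cells sum to 316, so (1,4) = 99.
Row 4 needs 415; the known cells sum to 354, so (4,3) = 61.
Column 3 needs 415; the known cells sum to 310, so (2,3) = 105.
Using column 4: 99 + 87 + 93 + 71 + ? → (3,4) = 415 − 350 = 65.
Row 2: 91 + 73 + 105 + 87 + ? = 415, so (2,5) = 59.
From row 3, 415 − (69 + 101 + 83 + 65) gives (3,5) = 97.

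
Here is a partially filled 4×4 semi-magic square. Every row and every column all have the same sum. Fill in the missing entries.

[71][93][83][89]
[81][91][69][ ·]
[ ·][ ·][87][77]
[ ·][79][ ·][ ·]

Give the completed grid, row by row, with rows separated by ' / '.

Row 1 is already complete: 71 + 93 + 83 + 89 = 336, so that is the magic constant.
Row 2 must total 336; the given cells sum to 241, so (2,4) = 95.
Column 2 must total 336; the given cells sum to 263, so (3,2) = 73.
Column 3 needs 336; the known cells sum to 239, so (4,3) = 97.
Column 4 must total 336; the given cells sum to 261, so (4,4) = 75.
Using row 3: 73 + 87 + 77 + ? → (3,1) = 336 − 237 = 99.
Row 4: 79 + 97 + 75 + ? = 336, so (4,1) = 85.

71 93 83 89 / 81 91 69 95 / 99 73 87 77 / 85 79 97 75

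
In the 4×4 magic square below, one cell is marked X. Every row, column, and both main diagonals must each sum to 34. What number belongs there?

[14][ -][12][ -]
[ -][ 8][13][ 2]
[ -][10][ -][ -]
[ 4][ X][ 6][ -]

Row 2 must total 34; the given cells sum to 23, so (2,1) = 11.
The remaining cell in column 1 is (3,1) = 34 − 29 = 5.
From column 3, 34 − (12 + 13 + 6) gives (3,3) = 3.
Main diagonal needs 34; the known cells sum to 25, so (4,4) = 9.
Using anti-diagonal: 13 + 10 + 4 + ? → (1,4) = 34 − 27 = 7.
Row 1: 14 + 12 + 7 + ? = 34, so (1,2) = 1.
The remaining cell in row 3 is (3,4) = 34 − 18 = 16.
Row 4: 4 + 6 + 9 + ? = 34, so (4,2) = 15.

15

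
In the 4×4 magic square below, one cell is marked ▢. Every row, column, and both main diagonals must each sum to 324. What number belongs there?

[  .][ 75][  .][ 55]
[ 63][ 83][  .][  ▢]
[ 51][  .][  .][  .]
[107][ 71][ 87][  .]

Row 4 must total 324; the given cells sum to 265, so (4,4) = 59.
Using column 1: 63 + 51 + 107 + ? → (1,1) = 324 − 221 = 103.
From column 2, 324 − (75 + 83 + 71) gives (3,2) = 95.
The remaining cell in main diagonal is (3,3) = 324 − 245 = 79.
Using anti-diagonal: 55 + 95 + 107 + ? → (2,3) = 324 − 257 = 67.
Row 1 must total 324; the given cells sum to 233, so (1,3) = 91.
From row 2, 324 − (63 + 83 + 67) gives (2,4) = 111.

111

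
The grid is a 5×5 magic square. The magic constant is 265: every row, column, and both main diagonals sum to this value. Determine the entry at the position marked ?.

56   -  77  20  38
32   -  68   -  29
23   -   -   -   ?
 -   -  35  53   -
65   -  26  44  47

80

Row 1: 56 + 77 + 20 + 38 + ? = 265, so (1,2) = 74.
From row 5, 265 − (65 + 26 + 44 + 47) gives (5,2) = 83.
The remaining cell in column 1 is (4,1) = 265 − 176 = 89.
Using column 3: 77 + 68 + 35 + 26 + ? → (3,3) = 265 − 206 = 59.
Main diagonal must total 265; the given cells sum to 215, so (2,2) = 50.
Row 2: 32 + 50 + 68 + 29 + ? = 265, so (2,4) = 86.
The remaining cell in column 4 is (3,4) = 265 − 203 = 62.
Anti-diagonal needs 265; the known cells sum to 248, so (4,2) = 17.
Row 4 must total 265; the given cells sum to 194, so (4,5) = 71.
The remaining cell in column 2 is (3,2) = 265 − 224 = 41.
From column 5, 265 − (38 + 29 + 71 + 47) gives (3,5) = 80.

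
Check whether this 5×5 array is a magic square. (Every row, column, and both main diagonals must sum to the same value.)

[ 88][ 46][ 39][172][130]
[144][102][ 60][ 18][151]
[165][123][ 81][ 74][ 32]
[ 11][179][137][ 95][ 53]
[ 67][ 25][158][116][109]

Row 1: 88 + 46 + 39 + 172 + 130 = 475.
Row 2: 144 + 102 + 60 + 18 + 151 = 475.
Row 3: 165 + 123 + 81 + 74 + 32 = 475.
Row 4: 11 + 179 + 137 + 95 + 53 = 475.
Row 5: 67 + 25 + 158 + 116 + 109 = 475.
Column 1: 88 + 144 + 165 + 11 + 67 = 475.
Column 2: 46 + 102 + 123 + 179 + 25 = 475.
Column 3: 39 + 60 + 81 + 137 + 158 = 475.
Column 4: 172 + 18 + 74 + 95 + 116 = 475.
Column 5: 130 + 151 + 32 + 53 + 109 = 475.
Main diagonal: 88 + 102 + 81 + 95 + 109 = 475.
Anti-diagonal: 130 + 18 + 81 + 179 + 67 = 475.
All lines sum to 475.

Yes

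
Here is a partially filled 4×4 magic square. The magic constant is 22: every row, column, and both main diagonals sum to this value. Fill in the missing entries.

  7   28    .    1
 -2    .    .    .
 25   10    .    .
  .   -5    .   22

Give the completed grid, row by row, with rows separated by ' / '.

7 28 -14 1 / -2 -11 19 16 / 25 10 4 -17 / -8 -5 13 22

Using row 1: 7 + 28 + 1 + ? → (1,3) = 22 − 36 = -14.
The remaining cell in column 1 is (4,1) = 22 − 30 = -8.
Column 2 needs 22; the known cells sum to 33, so (2,2) = -11.
Main diagonal needs 22; the known cells sum to 18, so (3,3) = 4.
From anti-diagonal, 22 − (1 + 10 + (-8)) gives (2,3) = 19.
Using row 2: -2 + (-11) + 19 + ? → (2,4) = 22 − 6 = 16.
From row 3, 22 − (25 + 10 + 4) gives (3,4) = -17.
From row 4, 22 − (-8 + (-5) + 22) gives (4,3) = 13.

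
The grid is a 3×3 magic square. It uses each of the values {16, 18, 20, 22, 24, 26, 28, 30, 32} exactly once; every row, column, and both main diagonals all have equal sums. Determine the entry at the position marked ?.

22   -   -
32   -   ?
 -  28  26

16

The 9 entries sum to 216, so each line sums to 216/3 = 72.
The remaining cell in row 3 is (3,1) = 72 − 54 = 18.
Main diagonal needs 72; the known cells sum to 48, so (2,2) = 24.
Using anti-diagonal: 24 + 18 + ? → (1,3) = 72 − 42 = 30.
Using row 1: 22 + 30 + ? → (1,2) = 72 − 52 = 20.
Row 2: 32 + 24 + ? = 72, so (2,3) = 16.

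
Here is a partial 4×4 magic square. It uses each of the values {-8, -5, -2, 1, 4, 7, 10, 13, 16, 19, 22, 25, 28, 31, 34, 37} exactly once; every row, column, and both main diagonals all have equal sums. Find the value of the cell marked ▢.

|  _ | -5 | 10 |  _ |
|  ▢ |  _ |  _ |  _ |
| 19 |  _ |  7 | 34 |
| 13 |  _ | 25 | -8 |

The 16 entries sum to 232, so each line sums to 232/4 = 58.
Using row 3: 19 + 7 + 34 + ? → (3,2) = 58 − 60 = -2.
Using row 4: 13 + 25 + (-8) + ? → (4,2) = 58 − 30 = 28.
From column 2, 58 − (-5 + (-2) + 28) gives (2,2) = 37.
Column 3 needs 58; the known cells sum to 42, so (2,3) = 16.
The remaining cell in main diagonal is (1,1) = 58 − 36 = 22.
Anti-diagonal needs 58; the known cells sum to 27, so (1,4) = 31.
Column 1 needs 58; the known cells sum to 54, so (2,1) = 4.

4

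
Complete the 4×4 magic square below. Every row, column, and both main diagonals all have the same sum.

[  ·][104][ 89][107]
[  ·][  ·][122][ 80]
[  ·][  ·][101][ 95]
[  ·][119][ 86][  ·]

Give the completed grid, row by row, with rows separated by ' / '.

Column 3 is already complete: 89 + 122 + 101 + 86 = 398, so that is the magic constant.
From row 1, 398 − (104 + 89 + 107) gives (1,1) = 98.
Column 4 must total 398; the given cells sum to 282, so (4,4) = 116.
Main diagonal: 98 + 101 + 116 + ? = 398, so (2,2) = 83.
Row 2 needs 398; the known cells sum to 285, so (2,1) = 113.
Row 4: 119 + 86 + 116 + ? = 398, so (4,1) = 77.
Column 1 needs 398; the known cells sum to 288, so (3,1) = 110.
The remaining cell in column 2 is (3,2) = 398 − 306 = 92.

98 104 89 107 / 113 83 122 80 / 110 92 101 95 / 77 119 86 116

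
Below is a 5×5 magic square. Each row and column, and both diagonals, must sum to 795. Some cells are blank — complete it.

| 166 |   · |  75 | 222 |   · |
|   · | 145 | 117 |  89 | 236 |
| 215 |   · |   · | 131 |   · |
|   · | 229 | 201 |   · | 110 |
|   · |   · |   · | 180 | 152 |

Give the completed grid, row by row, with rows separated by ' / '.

From row 2, 795 − (145 + 117 + 89 + 236) gives (2,1) = 208.
From column 4, 795 − (222 + 89 + 131 + 180) gives (4,4) = 173.
Main diagonal needs 795; the known cells sum to 636, so (3,3) = 159.
Row 4: 229 + 201 + 173 + 110 + ? = 795, so (4,1) = 82.
Column 1 must total 795; the given cells sum to 671, so (5,1) = 124.
Column 3 must total 795; the given cells sum to 552, so (5,3) = 243.
Anti-diagonal needs 795; the known cells sum to 601, so (1,5) = 194.
The remaining cell in row 1 is (1,2) = 795 − 657 = 138.
The remaining cell in row 5 is (5,2) = 795 − 699 = 96.
Column 2: 138 + 145 + 229 + 96 + ? = 795, so (3,2) = 187.
Column 5 needs 795; the known cells sum to 692, so (3,5) = 103.

166 138 75 222 194 / 208 145 117 89 236 / 215 187 159 131 103 / 82 229 201 173 110 / 124 96 243 180 152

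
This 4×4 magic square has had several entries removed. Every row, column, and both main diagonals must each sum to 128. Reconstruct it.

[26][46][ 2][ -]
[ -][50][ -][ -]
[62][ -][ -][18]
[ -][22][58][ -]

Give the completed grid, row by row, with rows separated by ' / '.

26 46 2 54 / 6 50 30 42 / 62 10 38 18 / 34 22 58 14

From row 1, 128 − (26 + 46 + 2) gives (1,4) = 54.
From column 2, 128 − (46 + 50 + 22) gives (3,2) = 10.
The remaining cell in row 3 is (3,3) = 128 − 90 = 38.
Column 3 must total 128; the given cells sum to 98, so (2,3) = 30.
From main diagonal, 128 − (26 + 50 + 38) gives (4,4) = 14.
Anti-diagonal needs 128; the known cells sum to 94, so (4,1) = 34.
Column 1 needs 128; the known cells sum to 122, so (2,1) = 6.
Column 4: 54 + 18 + 14 + ? = 128, so (2,4) = 42.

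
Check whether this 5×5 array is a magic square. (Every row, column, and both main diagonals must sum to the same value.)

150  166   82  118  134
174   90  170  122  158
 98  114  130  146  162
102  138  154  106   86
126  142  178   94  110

Row 1: 150 + 166 + 82 + 118 + 134 = 650.
Row 2: 174 + 90 + 170 + 122 + 158 = 714.
Row 3: 98 + 114 + 130 + 146 + 162 = 650.
Row 4: 102 + 138 + 154 + 106 + 86 = 586.
Row 5: 126 + 142 + 178 + 94 + 110 = 650.
Column 1: 150 + 174 + 98 + 102 + 126 = 650.
Column 2: 166 + 90 + 114 + 138 + 142 = 650.
Column 3: 82 + 170 + 130 + 154 + 178 = 714.
Column 4: 118 + 122 + 146 + 106 + 94 = 586.
Column 5: 134 + 158 + 162 + 86 + 110 = 650.
Main diagonal: 150 + 90 + 130 + 106 + 110 = 586.
Anti-diagonal: 134 + 122 + 130 + 138 + 126 = 650.

No — column 4 sums to 586 but column 5 sums to 650.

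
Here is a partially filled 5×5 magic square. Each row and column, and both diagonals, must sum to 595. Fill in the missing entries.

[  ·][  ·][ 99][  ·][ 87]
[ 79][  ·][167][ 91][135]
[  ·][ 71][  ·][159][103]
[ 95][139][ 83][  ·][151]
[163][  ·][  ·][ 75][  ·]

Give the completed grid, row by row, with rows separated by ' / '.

Row 2 must total 595; the given cells sum to 472, so (2,2) = 123.
Using row 4: 95 + 139 + 83 + 151 + ? → (4,4) = 595 − 468 = 127.
The remaining cell in column 4 is (1,4) = 595 − 452 = 143.
From column 5, 595 − (87 + 135 + 103 + 151) gives (5,5) = 119.
From anti-diagonal, 595 − (87 + 91 + 139 + 163) gives (3,3) = 115.
The remaining cell in row 3 is (3,1) = 595 − 448 = 147.
From column 1, 595 − (79 + 147 + 95 + 163) gives (1,1) = 111.
Column 3: 99 + 167 + 115 + 83 + ? = 595, so (5,3) = 131.
Row 1 needs 595; the known cells sum to 440, so (1,2) = 155.
From row 5, 595 − (163 + 131 + 75 + 119) gives (5,2) = 107.

111 155 99 143 87 / 79 123 167 91 135 / 147 71 115 159 103 / 95 139 83 127 151 / 163 107 131 75 119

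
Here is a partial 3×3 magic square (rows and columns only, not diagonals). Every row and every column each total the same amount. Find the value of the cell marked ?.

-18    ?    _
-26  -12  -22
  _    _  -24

-28

Row 2 is complete and sums to -60; that is the magic constant.
Using column 1: -18 + (-26) + ? → (3,1) = -60 − (-44) = -16.
Column 3 must total -60; the given cells sum to -46, so (1,3) = -14.
Row 1: -18 + (-14) + ? = -60, so (1,2) = -28.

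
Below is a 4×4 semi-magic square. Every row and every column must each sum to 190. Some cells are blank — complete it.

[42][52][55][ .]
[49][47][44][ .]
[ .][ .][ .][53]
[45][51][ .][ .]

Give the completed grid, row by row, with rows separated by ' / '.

42 52 55 41 / 49 47 44 50 / 54 40 43 53 / 45 51 48 46

Row 1 must total 190; the given cells sum to 149, so (1,4) = 41.
Using row 2: 49 + 47 + 44 + ? → (2,4) = 190 − 140 = 50.
Column 1 must total 190; the given cells sum to 136, so (3,1) = 54.
Column 2 needs 190; the known cells sum to 150, so (3,2) = 40.
Column 4 needs 190; the known cells sum to 144, so (4,4) = 46.
Row 3: 54 + 40 + 53 + ? = 190, so (3,3) = 43.
Row 4 must total 190; the given cells sum to 142, so (4,3) = 48.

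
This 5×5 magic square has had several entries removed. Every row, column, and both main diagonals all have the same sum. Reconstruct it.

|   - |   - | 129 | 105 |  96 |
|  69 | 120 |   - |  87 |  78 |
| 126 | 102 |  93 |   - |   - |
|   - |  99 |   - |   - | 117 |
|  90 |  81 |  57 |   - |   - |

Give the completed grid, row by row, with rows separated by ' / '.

72 63 129 105 96 / 69 120 111 87 78 / 126 102 93 84 60 / 108 99 75 66 117 / 90 81 57 123 114

Anti-diagonal is already complete: 96 + 87 + 93 + 99 + 90 = 465, so that is the magic constant.
Row 2 must total 465; the given cells sum to 354, so (2,3) = 111.
The remaining cell in column 2 is (1,2) = 465 − 402 = 63.
From column 3, 465 − (129 + 111 + 93 + 57) gives (4,3) = 75.
Row 1 needs 465; the known cells sum to 393, so (1,1) = 72.
Column 1: 72 + 69 + 126 + 90 + ? = 465, so (4,1) = 108.
Row 4: 108 + 99 + 75 + 117 + ? = 465, so (4,4) = 66.
Using main diagonal: 72 + 120 + 93 + 66 + ? → (5,5) = 465 − 351 = 114.
Using row 5: 90 + 81 + 57 + 114 + ? → (5,4) = 465 − 342 = 123.
Using column 4: 105 + 87 + 66 + 123 + ? → (3,4) = 465 − 381 = 84.
Using column 5: 96 + 78 + 117 + 114 + ? → (3,5) = 465 − 405 = 60.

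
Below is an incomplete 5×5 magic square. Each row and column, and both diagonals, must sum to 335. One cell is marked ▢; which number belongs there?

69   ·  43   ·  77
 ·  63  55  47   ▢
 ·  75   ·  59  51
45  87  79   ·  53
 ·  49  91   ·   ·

89

Row 4: 45 + 87 + 79 + 53 + ? = 335, so (4,4) = 71.
The remaining cell in column 2 is (1,2) = 335 − 274 = 61.
Using column 3: 43 + 55 + 79 + 91 + ? → (3,3) = 335 − 268 = 67.
From main diagonal, 335 − (69 + 63 + 67 + 71) gives (5,5) = 65.
Anti-diagonal: 77 + 47 + 67 + 87 + ? = 335, so (5,1) = 57.
Using row 1: 69 + 61 + 43 + 77 + ? → (1,4) = 335 − 250 = 85.
Row 3: 75 + 67 + 59 + 51 + ? = 335, so (3,1) = 83.
Row 5: 57 + 49 + 91 + 65 + ? = 335, so (5,4) = 73.
Column 1: 69 + 83 + 45 + 57 + ? = 335, so (2,1) = 81.
Column 5: 77 + 51 + 53 + 65 + ? = 335, so (2,5) = 89.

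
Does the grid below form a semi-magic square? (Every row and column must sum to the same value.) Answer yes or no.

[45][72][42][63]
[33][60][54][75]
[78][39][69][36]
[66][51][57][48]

Row 1: 45 + 72 + 42 + 63 = 222.
Row 2: 33 + 60 + 54 + 75 = 222.
Row 3: 78 + 39 + 69 + 36 = 222.
Row 4: 66 + 51 + 57 + 48 = 222.
Column 1: 45 + 33 + 78 + 66 = 222.
Column 2: 72 + 60 + 39 + 51 = 222.
Column 3: 42 + 54 + 69 + 57 = 222.
Column 4: 63 + 75 + 36 + 48 = 222.
All lines sum to 222.

Yes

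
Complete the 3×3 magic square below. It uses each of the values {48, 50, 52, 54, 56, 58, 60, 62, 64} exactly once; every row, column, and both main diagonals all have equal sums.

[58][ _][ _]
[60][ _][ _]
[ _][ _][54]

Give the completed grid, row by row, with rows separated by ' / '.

The 9 entries sum to 504, so each line sums to 504/3 = 168.
Column 1 needs 168; the known cells sum to 118, so (3,1) = 50.
Using main diagonal: 58 + 54 + ? → (2,2) = 168 − 112 = 56.
Anti-diagonal must total 168; the given cells sum to 106, so (1,3) = 62.
Row 1 needs 168; the known cells sum to 120, so (1,2) = 48.
Row 2 needs 168; the known cells sum to 116, so (2,3) = 52.
Row 3: 50 + 54 + ? = 168, so (3,2) = 64.

58 48 62 / 60 56 52 / 50 64 54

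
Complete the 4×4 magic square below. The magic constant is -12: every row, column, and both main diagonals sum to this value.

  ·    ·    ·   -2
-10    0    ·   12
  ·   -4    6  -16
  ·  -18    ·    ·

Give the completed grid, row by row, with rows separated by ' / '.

The remaining cell in row 2 is (2,3) = -12 − 2 = -14.
Using row 3: -4 + 6 + (-16) + ? → (3,1) = -12 − (-14) = 2.
From column 2, -12 − (0 + (-4) + (-18)) gives (1,2) = 10.
Column 4 must total -12; the given cells sum to -6, so (4,4) = -6.
Main diagonal: 0 + 6 + (-6) + ? = -12, so (1,1) = -12.
The remaining cell in anti-diagonal is (4,1) = -12 − (-20) = 8.
Row 1 needs -12; the known cells sum to -4, so (1,3) = -8.
The remaining cell in row 4 is (4,3) = -12 − (-16) = 4.

-12 10 -8 -2 / -10 0 -14 12 / 2 -4 6 -16 / 8 -18 4 -6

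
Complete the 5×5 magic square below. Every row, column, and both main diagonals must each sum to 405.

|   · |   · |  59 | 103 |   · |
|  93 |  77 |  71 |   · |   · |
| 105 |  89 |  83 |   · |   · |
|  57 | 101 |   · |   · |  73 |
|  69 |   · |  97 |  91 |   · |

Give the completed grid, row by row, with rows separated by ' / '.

Column 1: 93 + 105 + 57 + 69 + ? = 405, so (1,1) = 81.
Using column 3: 59 + 71 + 83 + 97 + ? → (4,3) = 405 − 310 = 95.
Row 4 must total 405; the given cells sum to 326, so (4,4) = 79.
From main diagonal, 405 − (81 + 77 + 83 + 79) gives (5,5) = 85.
Row 5: 69 + 97 + 91 + 85 + ? = 405, so (5,2) = 63.
From column 2, 405 − (77 + 89 + 101 + 63) gives (1,2) = 75.
Row 1 must total 405; the given cells sum to 318, so (1,5) = 87.
Anti-diagonal needs 405; the known cells sum to 340, so (2,4) = 65.
Row 2 must total 405; the given cells sum to 306, so (2,5) = 99.
Column 4 needs 405; the known cells sum to 338, so (3,4) = 67.
Column 5: 87 + 99 + 73 + 85 + ? = 405, so (3,5) = 61.

81 75 59 103 87 / 93 77 71 65 99 / 105 89 83 67 61 / 57 101 95 79 73 / 69 63 97 91 85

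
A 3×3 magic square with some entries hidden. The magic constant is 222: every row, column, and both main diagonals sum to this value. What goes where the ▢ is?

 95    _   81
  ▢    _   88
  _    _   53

60

From row 1, 222 − (95 + 81) gives (1,2) = 46.
From main diagonal, 222 − (95 + 53) gives (2,2) = 74.
Anti-diagonal needs 222; the known cells sum to 155, so (3,1) = 67.
Row 2: 74 + 88 + ? = 222, so (2,1) = 60.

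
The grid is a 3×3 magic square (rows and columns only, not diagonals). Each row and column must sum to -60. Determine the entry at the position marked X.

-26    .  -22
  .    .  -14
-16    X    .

-20

The remaining cell in row 1 is (1,2) = -60 − (-48) = -12.
Column 1: -26 + (-16) + ? = -60, so (2,1) = -18.
Column 3 needs -60; the known cells sum to -36, so (3,3) = -24.
Row 2 must total -60; the given cells sum to -32, so (2,2) = -28.
From row 3, -60 − (-16 + (-24)) gives (3,2) = -20.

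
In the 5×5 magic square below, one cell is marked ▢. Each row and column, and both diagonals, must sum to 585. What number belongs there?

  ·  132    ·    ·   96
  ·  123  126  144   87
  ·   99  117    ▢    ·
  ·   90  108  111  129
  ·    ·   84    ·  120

135

Row 2 needs 585; the known cells sum to 480, so (2,1) = 105.
Using row 4: 90 + 108 + 111 + 129 + ? → (4,1) = 585 − 438 = 147.
Using column 2: 132 + 123 + 99 + 90 + ? → (5,2) = 585 − 444 = 141.
Column 3 needs 585; the known cells sum to 435, so (1,3) = 150.
Column 5: 96 + 87 + 129 + 120 + ? = 585, so (3,5) = 153.
The remaining cell in main diagonal is (1,1) = 585 − 471 = 114.
Anti-diagonal must total 585; the given cells sum to 447, so (5,1) = 138.
Row 1 must total 585; the given cells sum to 492, so (1,4) = 93.
Row 5: 138 + 141 + 84 + 120 + ? = 585, so (5,4) = 102.
Column 1 needs 585; the known cells sum to 504, so (3,1) = 81.
Using column 4: 93 + 144 + 111 + 102 + ? → (3,4) = 585 − 450 = 135.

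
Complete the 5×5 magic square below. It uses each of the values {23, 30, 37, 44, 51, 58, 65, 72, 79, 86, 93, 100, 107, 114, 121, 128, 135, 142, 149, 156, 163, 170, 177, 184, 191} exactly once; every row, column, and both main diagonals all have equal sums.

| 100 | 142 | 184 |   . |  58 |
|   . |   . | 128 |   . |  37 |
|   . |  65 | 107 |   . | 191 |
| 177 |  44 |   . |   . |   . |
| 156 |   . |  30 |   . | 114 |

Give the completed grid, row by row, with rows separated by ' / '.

100 142 184 51 58 / 79 121 128 170 37 / 23 65 107 149 191 / 177 44 86 93 135 / 156 163 30 72 114

The 25 entries sum to 2675, so each line sums to 2675/5 = 535.
Row 1 must total 535; the given cells sum to 484, so (1,4) = 51.
Column 3: 184 + 128 + 107 + 30 + ? = 535, so (4,3) = 86.
Column 5 needs 535; the known cells sum to 400, so (4,5) = 135.
Using anti-diagonal: 58 + 107 + 44 + 156 + ? → (2,4) = 535 − 365 = 170.
From row 4, 535 − (177 + 44 + 86 + 135) gives (4,4) = 93.
Main diagonal needs 535; the known cells sum to 414, so (2,2) = 121.
Using row 2: 121 + 128 + 170 + 37 + ? → (2,1) = 535 − 456 = 79.
Column 1 must total 535; the given cells sum to 512, so (3,1) = 23.
Column 2: 142 + 121 + 65 + 44 + ? = 535, so (5,2) = 163.
The remaining cell in row 3 is (3,4) = 535 − 386 = 149.
Using row 5: 156 + 163 + 30 + 114 + ? → (5,4) = 535 − 463 = 72.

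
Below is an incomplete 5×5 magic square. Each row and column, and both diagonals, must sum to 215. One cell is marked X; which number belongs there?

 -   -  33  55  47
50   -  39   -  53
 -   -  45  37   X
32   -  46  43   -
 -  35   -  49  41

34

Using column 3: 33 + 39 + 45 + 46 + ? → (5,3) = 215 − 163 = 52.
Column 4: 55 + 37 + 43 + 49 + ? = 215, so (2,4) = 31.
Row 2 must total 215; the given cells sum to 173, so (2,2) = 42.
Row 5: 35 + 52 + 49 + 41 + ? = 215, so (5,1) = 38.
Using main diagonal: 42 + 45 + 43 + 41 + ? → (1,1) = 215 − 171 = 44.
Anti-diagonal needs 215; the known cells sum to 161, so (4,2) = 54.
Row 1 needs 215; the known cells sum to 179, so (1,2) = 36.
Row 4: 32 + 54 + 46 + 43 + ? = 215, so (4,5) = 40.
From column 1, 215 − (44 + 50 + 32 + 38) gives (3,1) = 51.
Column 2 must total 215; the given cells sum to 167, so (3,2) = 48.
The remaining cell in column 5 is (3,5) = 215 − 181 = 34.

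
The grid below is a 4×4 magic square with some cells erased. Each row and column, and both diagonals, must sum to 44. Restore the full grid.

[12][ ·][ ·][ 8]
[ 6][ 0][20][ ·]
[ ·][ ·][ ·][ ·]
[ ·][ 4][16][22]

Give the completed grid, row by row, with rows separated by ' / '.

12 26 -2 8 / 6 0 20 18 / 24 14 10 -4 / 2 4 16 22

Row 2 needs 44; the known cells sum to 26, so (2,4) = 18.
Row 4 must total 44; the given cells sum to 42, so (4,1) = 2.
Using column 1: 12 + 6 + 2 + ? → (3,1) = 44 − 20 = 24.
Using column 4: 8 + 18 + 22 + ? → (3,4) = 44 − 48 = -4.
The remaining cell in main diagonal is (3,3) = 44 − 34 = 10.
Using anti-diagonal: 8 + 20 + 2 + ? → (3,2) = 44 − 30 = 14.
Column 2: 0 + 14 + 4 + ? = 44, so (1,2) = 26.
Column 3 needs 44; the known cells sum to 46, so (1,3) = -2.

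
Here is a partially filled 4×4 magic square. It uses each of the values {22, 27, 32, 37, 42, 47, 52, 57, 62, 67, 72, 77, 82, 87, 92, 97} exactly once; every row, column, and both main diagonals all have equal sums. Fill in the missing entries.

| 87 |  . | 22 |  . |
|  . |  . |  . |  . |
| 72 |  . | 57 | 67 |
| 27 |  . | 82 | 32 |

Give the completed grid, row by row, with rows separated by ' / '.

The 16 entries sum to 952, so each line sums to 952/4 = 238.
Row 3 must total 238; the given cells sum to 196, so (3,2) = 42.
From row 4, 238 − (27 + 82 + 32) gives (4,2) = 97.
The remaining cell in column 1 is (2,1) = 238 − 186 = 52.
From column 3, 238 − (22 + 57 + 82) gives (2,3) = 77.
Main diagonal must total 238; the given cells sum to 176, so (2,2) = 62.
Using anti-diagonal: 77 + 42 + 27 + ? → (1,4) = 238 − 146 = 92.
Row 1 needs 238; the known cells sum to 201, so (1,2) = 37.
From row 2, 238 − (52 + 62 + 77) gives (2,4) = 47.

87 37 22 92 / 52 62 77 47 / 72 42 57 67 / 27 97 82 32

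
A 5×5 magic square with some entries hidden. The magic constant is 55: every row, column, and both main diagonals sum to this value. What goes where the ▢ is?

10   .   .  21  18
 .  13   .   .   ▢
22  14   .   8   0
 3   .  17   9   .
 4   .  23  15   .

Row 3: 22 + 14 + 8 + 0 + ? = 55, so (3,3) = 11.
Using column 1: 10 + 22 + 3 + 4 + ? → (2,1) = 55 − 39 = 16.
Column 4: 21 + 8 + 9 + 15 + ? = 55, so (2,4) = 2.
Main diagonal: 10 + 13 + 11 + 9 + ? = 55, so (5,5) = 12.
The remaining cell in anti-diagonal is (4,2) = 55 − 35 = 20.
Using row 4: 3 + 20 + 17 + 9 + ? → (4,5) = 55 − 49 = 6.
The remaining cell in row 5 is (5,2) = 55 − 54 = 1.
Column 2: 13 + 14 + 20 + 1 + ? = 55, so (1,2) = 7.
From column 5, 55 − (18 + 0 + 6 + 12) gives (2,5) = 19.

19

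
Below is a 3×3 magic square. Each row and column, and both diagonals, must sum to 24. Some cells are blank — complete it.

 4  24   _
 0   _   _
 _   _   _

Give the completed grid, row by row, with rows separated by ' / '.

4 24 -4 / 0 8 16 / 20 -8 12

From row 1, 24 − (4 + 24) gives (1,3) = -4.
Column 1: 4 + 0 + ? = 24, so (3,1) = 20.
Using anti-diagonal: -4 + 20 + ? → (2,2) = 24 − 16 = 8.
The remaining cell in row 2 is (2,3) = 24 − 8 = 16.
Using column 2: 24 + 8 + ? → (3,2) = 24 − 32 = -8.
Column 3: -4 + 16 + ? = 24, so (3,3) = 12.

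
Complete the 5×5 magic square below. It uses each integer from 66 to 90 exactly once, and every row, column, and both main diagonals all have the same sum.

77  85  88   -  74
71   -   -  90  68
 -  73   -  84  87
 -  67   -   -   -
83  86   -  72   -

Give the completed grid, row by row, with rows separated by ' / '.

77 85 88 66 74 / 71 79 82 90 68 / 70 73 76 84 87 / 89 67 75 78 81 / 83 86 69 72 80

The entries are 66 through 90, which sum to 1950, so each line sums to 1950/5 = 390.
The remaining cell in row 1 is (1,4) = 390 − 324 = 66.
Column 2 needs 390; the known cells sum to 311, so (2,2) = 79.
Column 4 needs 390; the known cells sum to 312, so (4,4) = 78.
Using anti-diagonal: 74 + 90 + 67 + 83 + ? → (3,3) = 390 − 314 = 76.
From row 2, 390 − (71 + 79 + 90 + 68) gives (2,3) = 82.
Using row 3: 73 + 76 + 84 + 87 + ? → (3,1) = 390 − 320 = 70.
Using column 1: 77 + 71 + 70 + 83 + ? → (4,1) = 390 − 301 = 89.
Using main diagonal: 77 + 79 + 76 + 78 + ? → (5,5) = 390 − 310 = 80.
Row 5: 83 + 86 + 72 + 80 + ? = 390, so (5,3) = 69.
The remaining cell in column 3 is (4,3) = 390 − 315 = 75.
Column 5 must total 390; the given cells sum to 309, so (4,5) = 81.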